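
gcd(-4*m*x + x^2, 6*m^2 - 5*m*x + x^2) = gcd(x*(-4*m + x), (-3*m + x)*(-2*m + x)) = 1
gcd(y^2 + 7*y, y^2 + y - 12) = 1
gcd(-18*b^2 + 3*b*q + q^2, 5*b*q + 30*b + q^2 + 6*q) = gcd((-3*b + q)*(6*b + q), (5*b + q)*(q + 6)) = 1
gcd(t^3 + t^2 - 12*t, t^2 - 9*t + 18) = t - 3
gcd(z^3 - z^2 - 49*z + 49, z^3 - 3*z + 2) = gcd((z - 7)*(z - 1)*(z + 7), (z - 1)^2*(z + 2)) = z - 1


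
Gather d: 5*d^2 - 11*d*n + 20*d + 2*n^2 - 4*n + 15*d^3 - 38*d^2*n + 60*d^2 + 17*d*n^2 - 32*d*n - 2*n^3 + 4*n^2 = 15*d^3 + d^2*(65 - 38*n) + d*(17*n^2 - 43*n + 20) - 2*n^3 + 6*n^2 - 4*n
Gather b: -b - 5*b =-6*b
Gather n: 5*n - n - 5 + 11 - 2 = 4*n + 4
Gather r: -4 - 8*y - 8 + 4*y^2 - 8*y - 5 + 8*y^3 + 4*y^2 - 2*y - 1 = 8*y^3 + 8*y^2 - 18*y - 18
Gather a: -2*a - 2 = -2*a - 2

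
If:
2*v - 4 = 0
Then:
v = 2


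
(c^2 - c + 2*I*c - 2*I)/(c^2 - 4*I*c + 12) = (c - 1)/(c - 6*I)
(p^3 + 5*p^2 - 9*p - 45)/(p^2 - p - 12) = (p^2 + 2*p - 15)/(p - 4)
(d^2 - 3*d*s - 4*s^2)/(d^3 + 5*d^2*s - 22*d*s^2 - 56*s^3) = (d + s)/(d^2 + 9*d*s + 14*s^2)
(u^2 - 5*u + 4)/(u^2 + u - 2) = (u - 4)/(u + 2)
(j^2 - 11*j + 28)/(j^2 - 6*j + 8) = (j - 7)/(j - 2)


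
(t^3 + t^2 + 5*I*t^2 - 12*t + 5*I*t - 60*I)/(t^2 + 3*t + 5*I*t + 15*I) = (t^2 + t - 12)/(t + 3)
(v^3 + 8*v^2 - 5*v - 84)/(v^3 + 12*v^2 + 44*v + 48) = (v^2 + 4*v - 21)/(v^2 + 8*v + 12)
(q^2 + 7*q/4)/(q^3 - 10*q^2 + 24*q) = (q + 7/4)/(q^2 - 10*q + 24)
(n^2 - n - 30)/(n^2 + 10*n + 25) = (n - 6)/(n + 5)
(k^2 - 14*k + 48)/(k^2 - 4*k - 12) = (k - 8)/(k + 2)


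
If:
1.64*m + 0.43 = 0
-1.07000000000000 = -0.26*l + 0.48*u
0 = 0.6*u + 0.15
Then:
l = 3.65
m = -0.26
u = -0.25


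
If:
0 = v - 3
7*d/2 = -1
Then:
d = -2/7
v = 3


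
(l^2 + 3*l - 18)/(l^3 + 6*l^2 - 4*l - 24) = (l - 3)/(l^2 - 4)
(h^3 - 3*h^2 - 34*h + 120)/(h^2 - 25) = (h^2 + 2*h - 24)/(h + 5)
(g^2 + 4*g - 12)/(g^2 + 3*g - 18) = (g - 2)/(g - 3)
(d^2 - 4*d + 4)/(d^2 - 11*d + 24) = (d^2 - 4*d + 4)/(d^2 - 11*d + 24)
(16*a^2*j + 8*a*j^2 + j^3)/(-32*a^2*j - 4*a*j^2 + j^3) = (-4*a - j)/(8*a - j)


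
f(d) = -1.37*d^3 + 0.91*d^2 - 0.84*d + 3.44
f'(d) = -4.11*d^2 + 1.82*d - 0.84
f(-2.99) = 50.71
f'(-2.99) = -43.03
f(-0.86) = 5.71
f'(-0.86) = -5.44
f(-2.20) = 24.28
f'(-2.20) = -24.74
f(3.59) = -51.23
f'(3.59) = -47.28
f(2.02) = -5.84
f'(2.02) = -13.93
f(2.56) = -15.73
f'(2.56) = -23.12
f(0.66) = 2.89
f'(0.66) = -1.43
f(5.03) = -152.11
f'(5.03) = -95.67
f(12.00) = -2242.96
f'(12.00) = -570.84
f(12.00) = -2242.96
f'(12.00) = -570.84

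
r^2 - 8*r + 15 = (r - 5)*(r - 3)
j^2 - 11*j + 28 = (j - 7)*(j - 4)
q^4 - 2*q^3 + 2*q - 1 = (q - 1)^3*(q + 1)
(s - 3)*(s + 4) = s^2 + s - 12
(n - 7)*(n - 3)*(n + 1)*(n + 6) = n^4 - 3*n^3 - 43*n^2 + 87*n + 126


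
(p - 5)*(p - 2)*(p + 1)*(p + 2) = p^4 - 4*p^3 - 9*p^2 + 16*p + 20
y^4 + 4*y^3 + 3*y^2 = y^2*(y + 1)*(y + 3)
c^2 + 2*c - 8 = (c - 2)*(c + 4)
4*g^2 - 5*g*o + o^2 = (-4*g + o)*(-g + o)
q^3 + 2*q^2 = q^2*(q + 2)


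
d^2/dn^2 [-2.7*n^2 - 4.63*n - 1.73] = -5.40000000000000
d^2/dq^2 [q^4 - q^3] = 6*q*(2*q - 1)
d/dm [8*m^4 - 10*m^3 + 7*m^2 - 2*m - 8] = 32*m^3 - 30*m^2 + 14*m - 2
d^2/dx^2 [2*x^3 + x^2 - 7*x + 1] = 12*x + 2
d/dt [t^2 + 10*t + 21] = 2*t + 10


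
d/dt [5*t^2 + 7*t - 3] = 10*t + 7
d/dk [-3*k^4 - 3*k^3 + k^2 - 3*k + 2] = -12*k^3 - 9*k^2 + 2*k - 3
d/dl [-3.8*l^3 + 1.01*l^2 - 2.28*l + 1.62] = -11.4*l^2 + 2.02*l - 2.28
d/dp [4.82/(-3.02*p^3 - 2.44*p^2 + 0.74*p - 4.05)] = (43.6692*p^2 + 23.5216*p - 3.5668)/(3.02*p^3 + 2.44*p^2 - 0.74*p + 4.05)^2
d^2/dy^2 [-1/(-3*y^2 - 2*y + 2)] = 2*(-9*y^2 - 6*y + 4*(3*y + 1)^2 + 6)/(3*y^2 + 2*y - 2)^3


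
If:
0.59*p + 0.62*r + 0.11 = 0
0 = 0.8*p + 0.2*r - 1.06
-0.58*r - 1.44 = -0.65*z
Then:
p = 1.80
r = -1.89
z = 0.53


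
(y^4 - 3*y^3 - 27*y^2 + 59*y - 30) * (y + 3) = y^5 - 36*y^3 - 22*y^2 + 147*y - 90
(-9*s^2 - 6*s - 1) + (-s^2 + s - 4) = -10*s^2 - 5*s - 5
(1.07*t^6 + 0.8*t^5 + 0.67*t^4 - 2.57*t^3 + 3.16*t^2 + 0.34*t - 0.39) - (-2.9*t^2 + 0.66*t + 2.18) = 1.07*t^6 + 0.8*t^5 + 0.67*t^4 - 2.57*t^3 + 6.06*t^2 - 0.32*t - 2.57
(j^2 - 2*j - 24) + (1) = j^2 - 2*j - 23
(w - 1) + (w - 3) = 2*w - 4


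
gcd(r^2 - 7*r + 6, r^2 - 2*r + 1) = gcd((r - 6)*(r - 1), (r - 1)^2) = r - 1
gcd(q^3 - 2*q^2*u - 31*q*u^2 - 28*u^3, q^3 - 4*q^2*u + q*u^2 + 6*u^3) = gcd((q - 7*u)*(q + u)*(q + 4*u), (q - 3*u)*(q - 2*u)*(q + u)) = q + u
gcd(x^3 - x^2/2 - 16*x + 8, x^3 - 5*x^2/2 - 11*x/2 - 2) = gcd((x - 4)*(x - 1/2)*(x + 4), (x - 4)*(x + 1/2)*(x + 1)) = x - 4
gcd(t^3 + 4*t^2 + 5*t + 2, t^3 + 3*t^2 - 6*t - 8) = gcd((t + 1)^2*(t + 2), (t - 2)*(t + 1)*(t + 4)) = t + 1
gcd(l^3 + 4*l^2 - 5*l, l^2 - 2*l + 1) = l - 1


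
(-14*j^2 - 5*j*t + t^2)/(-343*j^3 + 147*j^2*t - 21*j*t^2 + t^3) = (2*j + t)/(49*j^2 - 14*j*t + t^2)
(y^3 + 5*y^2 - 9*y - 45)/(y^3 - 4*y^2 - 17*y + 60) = (y^2 + 8*y + 15)/(y^2 - y - 20)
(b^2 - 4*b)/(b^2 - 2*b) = (b - 4)/(b - 2)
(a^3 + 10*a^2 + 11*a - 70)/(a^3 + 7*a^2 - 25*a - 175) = (a - 2)/(a - 5)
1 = 1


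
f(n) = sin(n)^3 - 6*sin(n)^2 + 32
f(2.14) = 28.34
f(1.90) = 27.47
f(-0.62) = 29.78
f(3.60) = 30.74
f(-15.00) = 29.19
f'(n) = 3*sin(n)^2*cos(n) - 12*sin(n)*cos(n)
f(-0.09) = 31.95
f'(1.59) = 0.17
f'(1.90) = 2.80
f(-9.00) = 30.91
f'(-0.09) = 1.10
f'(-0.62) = 6.50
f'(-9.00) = -4.97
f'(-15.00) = -6.89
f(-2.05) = 26.58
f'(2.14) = 4.30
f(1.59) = 27.00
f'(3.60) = -5.29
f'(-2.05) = -6.00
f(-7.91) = 25.02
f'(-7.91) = -0.84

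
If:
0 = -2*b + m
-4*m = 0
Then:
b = 0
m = 0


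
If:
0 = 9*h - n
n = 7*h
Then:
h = 0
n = 0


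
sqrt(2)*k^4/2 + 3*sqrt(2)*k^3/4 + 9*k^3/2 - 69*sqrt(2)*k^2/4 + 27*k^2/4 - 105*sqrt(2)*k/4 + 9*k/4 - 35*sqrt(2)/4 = (k + 1/2)*(k - 5*sqrt(2)/2)*(k + 7*sqrt(2))*(sqrt(2)*k/2 + sqrt(2)/2)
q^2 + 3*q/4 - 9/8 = (q - 3/4)*(q + 3/2)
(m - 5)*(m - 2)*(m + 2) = m^3 - 5*m^2 - 4*m + 20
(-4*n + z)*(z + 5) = -4*n*z - 20*n + z^2 + 5*z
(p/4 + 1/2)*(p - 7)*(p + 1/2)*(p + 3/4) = p^4/4 - 15*p^3/16 - 159*p^2/32 - 155*p/32 - 21/16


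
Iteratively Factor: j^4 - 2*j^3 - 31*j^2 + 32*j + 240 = (j + 3)*(j^3 - 5*j^2 - 16*j + 80) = (j + 3)*(j + 4)*(j^2 - 9*j + 20) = (j - 5)*(j + 3)*(j + 4)*(j - 4)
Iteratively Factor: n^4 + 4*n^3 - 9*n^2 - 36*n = (n - 3)*(n^3 + 7*n^2 + 12*n) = (n - 3)*(n + 4)*(n^2 + 3*n) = (n - 3)*(n + 3)*(n + 4)*(n)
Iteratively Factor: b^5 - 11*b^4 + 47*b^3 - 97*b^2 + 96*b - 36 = (b - 3)*(b^4 - 8*b^3 + 23*b^2 - 28*b + 12) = (b - 3)*(b - 2)*(b^3 - 6*b^2 + 11*b - 6) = (b - 3)*(b - 2)^2*(b^2 - 4*b + 3) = (b - 3)*(b - 2)^2*(b - 1)*(b - 3)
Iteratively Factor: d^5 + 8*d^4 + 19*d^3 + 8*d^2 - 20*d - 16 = (d + 2)*(d^4 + 6*d^3 + 7*d^2 - 6*d - 8) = (d + 1)*(d + 2)*(d^3 + 5*d^2 + 2*d - 8) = (d + 1)*(d + 2)^2*(d^2 + 3*d - 4) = (d + 1)*(d + 2)^2*(d + 4)*(d - 1)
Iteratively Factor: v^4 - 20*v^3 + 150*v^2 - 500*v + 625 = (v - 5)*(v^3 - 15*v^2 + 75*v - 125) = (v - 5)^2*(v^2 - 10*v + 25) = (v - 5)^3*(v - 5)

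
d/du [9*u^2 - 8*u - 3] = 18*u - 8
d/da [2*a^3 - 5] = 6*a^2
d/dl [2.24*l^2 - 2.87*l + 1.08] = 4.48*l - 2.87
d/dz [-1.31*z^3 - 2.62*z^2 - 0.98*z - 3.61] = -3.93*z^2 - 5.24*z - 0.98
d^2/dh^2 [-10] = 0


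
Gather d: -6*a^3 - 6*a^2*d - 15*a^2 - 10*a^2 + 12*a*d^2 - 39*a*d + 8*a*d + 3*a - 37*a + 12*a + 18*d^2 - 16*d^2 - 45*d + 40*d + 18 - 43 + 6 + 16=-6*a^3 - 25*a^2 - 22*a + d^2*(12*a + 2) + d*(-6*a^2 - 31*a - 5) - 3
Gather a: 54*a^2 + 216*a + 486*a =54*a^2 + 702*a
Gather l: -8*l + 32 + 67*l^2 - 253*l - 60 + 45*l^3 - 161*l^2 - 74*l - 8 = 45*l^3 - 94*l^2 - 335*l - 36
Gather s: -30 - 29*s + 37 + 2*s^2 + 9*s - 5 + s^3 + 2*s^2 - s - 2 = s^3 + 4*s^2 - 21*s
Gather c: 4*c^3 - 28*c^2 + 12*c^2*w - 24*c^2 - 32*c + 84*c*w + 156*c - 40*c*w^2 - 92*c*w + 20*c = 4*c^3 + c^2*(12*w - 52) + c*(-40*w^2 - 8*w + 144)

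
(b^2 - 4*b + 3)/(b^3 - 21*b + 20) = (b - 3)/(b^2 + b - 20)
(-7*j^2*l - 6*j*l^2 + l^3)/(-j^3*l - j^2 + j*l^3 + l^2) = l*(7*j - l)/(j^2*l - j*l^2 + j - l)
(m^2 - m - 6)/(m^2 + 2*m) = (m - 3)/m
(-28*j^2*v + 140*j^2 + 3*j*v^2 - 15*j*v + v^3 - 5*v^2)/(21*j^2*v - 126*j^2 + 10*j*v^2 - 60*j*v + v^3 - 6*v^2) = (-4*j*v + 20*j + v^2 - 5*v)/(3*j*v - 18*j + v^2 - 6*v)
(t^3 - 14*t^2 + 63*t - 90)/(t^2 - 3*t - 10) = (t^2 - 9*t + 18)/(t + 2)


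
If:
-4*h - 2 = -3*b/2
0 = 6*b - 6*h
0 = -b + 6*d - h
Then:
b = -4/5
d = -4/15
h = -4/5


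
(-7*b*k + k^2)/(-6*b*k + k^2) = (7*b - k)/(6*b - k)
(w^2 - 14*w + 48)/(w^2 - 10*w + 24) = (w - 8)/(w - 4)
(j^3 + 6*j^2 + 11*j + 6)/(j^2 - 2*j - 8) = (j^2 + 4*j + 3)/(j - 4)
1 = 1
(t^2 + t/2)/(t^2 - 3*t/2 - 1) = t/(t - 2)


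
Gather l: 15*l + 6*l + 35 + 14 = 21*l + 49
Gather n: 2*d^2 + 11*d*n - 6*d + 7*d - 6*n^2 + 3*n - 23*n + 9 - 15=2*d^2 + d - 6*n^2 + n*(11*d - 20) - 6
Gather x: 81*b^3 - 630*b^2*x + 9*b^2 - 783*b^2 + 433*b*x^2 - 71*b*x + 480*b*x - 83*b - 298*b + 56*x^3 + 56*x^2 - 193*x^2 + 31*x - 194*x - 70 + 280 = 81*b^3 - 774*b^2 - 381*b + 56*x^3 + x^2*(433*b - 137) + x*(-630*b^2 + 409*b - 163) + 210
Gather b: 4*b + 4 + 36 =4*b + 40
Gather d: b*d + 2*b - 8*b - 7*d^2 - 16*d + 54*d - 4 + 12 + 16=-6*b - 7*d^2 + d*(b + 38) + 24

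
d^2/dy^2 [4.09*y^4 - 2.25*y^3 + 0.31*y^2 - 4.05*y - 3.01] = 49.08*y^2 - 13.5*y + 0.62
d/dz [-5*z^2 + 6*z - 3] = 6 - 10*z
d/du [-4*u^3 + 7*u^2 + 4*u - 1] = -12*u^2 + 14*u + 4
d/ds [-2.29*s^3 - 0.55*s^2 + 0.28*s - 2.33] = -6.87*s^2 - 1.1*s + 0.28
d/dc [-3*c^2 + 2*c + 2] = 2 - 6*c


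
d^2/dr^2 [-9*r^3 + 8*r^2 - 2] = 16 - 54*r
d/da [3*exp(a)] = 3*exp(a)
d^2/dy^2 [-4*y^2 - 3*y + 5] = -8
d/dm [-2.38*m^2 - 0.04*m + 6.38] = -4.76*m - 0.04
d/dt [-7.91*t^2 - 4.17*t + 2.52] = -15.82*t - 4.17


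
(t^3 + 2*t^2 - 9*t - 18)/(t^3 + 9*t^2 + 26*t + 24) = (t - 3)/(t + 4)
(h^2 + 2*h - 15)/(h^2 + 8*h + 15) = (h - 3)/(h + 3)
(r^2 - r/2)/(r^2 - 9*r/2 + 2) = r/(r - 4)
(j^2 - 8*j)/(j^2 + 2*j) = (j - 8)/(j + 2)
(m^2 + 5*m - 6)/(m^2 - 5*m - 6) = (-m^2 - 5*m + 6)/(-m^2 + 5*m + 6)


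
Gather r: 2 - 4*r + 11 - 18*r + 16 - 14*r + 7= 36 - 36*r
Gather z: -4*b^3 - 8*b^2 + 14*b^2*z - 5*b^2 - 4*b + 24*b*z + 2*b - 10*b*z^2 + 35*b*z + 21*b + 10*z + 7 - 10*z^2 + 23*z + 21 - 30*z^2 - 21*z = -4*b^3 - 13*b^2 + 19*b + z^2*(-10*b - 40) + z*(14*b^2 + 59*b + 12) + 28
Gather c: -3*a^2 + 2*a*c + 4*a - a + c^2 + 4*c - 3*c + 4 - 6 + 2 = -3*a^2 + 3*a + c^2 + c*(2*a + 1)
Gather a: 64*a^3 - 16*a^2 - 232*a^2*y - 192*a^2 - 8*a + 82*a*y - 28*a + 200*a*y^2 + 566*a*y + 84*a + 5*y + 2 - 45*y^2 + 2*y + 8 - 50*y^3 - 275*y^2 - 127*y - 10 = 64*a^3 + a^2*(-232*y - 208) + a*(200*y^2 + 648*y + 48) - 50*y^3 - 320*y^2 - 120*y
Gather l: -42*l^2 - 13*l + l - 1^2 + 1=-42*l^2 - 12*l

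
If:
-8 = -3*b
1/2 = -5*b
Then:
No Solution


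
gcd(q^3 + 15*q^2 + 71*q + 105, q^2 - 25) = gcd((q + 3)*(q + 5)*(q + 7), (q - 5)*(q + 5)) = q + 5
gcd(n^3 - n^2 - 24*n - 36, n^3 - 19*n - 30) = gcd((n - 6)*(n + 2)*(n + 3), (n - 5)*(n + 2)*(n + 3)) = n^2 + 5*n + 6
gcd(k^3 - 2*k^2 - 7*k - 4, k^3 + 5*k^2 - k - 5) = k + 1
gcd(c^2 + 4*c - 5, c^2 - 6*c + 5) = c - 1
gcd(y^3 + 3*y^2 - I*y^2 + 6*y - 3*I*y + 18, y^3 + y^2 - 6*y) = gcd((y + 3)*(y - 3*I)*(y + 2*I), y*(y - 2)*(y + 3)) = y + 3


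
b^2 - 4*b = b*(b - 4)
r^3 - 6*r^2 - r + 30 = (r - 5)*(r - 3)*(r + 2)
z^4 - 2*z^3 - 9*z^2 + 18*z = z*(z - 3)*(z - 2)*(z + 3)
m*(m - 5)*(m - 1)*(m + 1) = m^4 - 5*m^3 - m^2 + 5*m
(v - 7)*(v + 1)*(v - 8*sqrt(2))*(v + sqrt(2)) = v^4 - 7*sqrt(2)*v^3 - 6*v^3 - 23*v^2 + 42*sqrt(2)*v^2 + 49*sqrt(2)*v + 96*v + 112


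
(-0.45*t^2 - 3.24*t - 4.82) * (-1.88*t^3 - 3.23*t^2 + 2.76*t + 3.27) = 0.846*t^5 + 7.5447*t^4 + 18.2848*t^3 + 5.1547*t^2 - 23.898*t - 15.7614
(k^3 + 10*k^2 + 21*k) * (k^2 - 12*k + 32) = k^5 - 2*k^4 - 67*k^3 + 68*k^2 + 672*k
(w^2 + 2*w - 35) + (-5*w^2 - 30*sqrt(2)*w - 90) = -4*w^2 - 30*sqrt(2)*w + 2*w - 125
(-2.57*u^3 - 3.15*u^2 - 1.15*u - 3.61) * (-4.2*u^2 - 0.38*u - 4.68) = 10.794*u^5 + 14.2066*u^4 + 18.0546*u^3 + 30.341*u^2 + 6.7538*u + 16.8948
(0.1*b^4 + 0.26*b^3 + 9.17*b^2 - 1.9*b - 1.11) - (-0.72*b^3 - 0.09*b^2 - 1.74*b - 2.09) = 0.1*b^4 + 0.98*b^3 + 9.26*b^2 - 0.16*b + 0.98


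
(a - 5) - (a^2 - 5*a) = -a^2 + 6*a - 5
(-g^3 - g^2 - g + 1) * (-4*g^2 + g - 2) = 4*g^5 + 3*g^4 + 5*g^3 - 3*g^2 + 3*g - 2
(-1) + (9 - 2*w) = 8 - 2*w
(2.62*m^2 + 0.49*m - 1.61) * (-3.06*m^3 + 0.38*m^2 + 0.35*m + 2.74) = -8.0172*m^5 - 0.5038*m^4 + 6.0298*m^3 + 6.7385*m^2 + 0.7791*m - 4.4114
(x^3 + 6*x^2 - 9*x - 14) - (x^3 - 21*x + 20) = 6*x^2 + 12*x - 34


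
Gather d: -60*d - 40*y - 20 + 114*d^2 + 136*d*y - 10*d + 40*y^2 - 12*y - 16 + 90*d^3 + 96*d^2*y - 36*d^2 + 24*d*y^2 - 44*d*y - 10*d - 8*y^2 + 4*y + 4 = 90*d^3 + d^2*(96*y + 78) + d*(24*y^2 + 92*y - 80) + 32*y^2 - 48*y - 32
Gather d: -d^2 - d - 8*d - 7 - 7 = -d^2 - 9*d - 14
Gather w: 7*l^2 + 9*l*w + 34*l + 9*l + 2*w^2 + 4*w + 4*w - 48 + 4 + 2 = 7*l^2 + 43*l + 2*w^2 + w*(9*l + 8) - 42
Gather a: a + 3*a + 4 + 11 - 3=4*a + 12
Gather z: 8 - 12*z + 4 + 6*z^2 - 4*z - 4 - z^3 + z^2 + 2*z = -z^3 + 7*z^2 - 14*z + 8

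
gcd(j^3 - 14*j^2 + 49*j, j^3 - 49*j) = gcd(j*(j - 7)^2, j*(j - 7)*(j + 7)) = j^2 - 7*j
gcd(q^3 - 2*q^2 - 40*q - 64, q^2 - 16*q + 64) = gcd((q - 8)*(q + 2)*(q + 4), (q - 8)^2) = q - 8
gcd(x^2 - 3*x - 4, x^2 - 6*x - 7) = x + 1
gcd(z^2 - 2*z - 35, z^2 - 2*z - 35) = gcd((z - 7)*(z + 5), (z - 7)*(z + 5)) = z^2 - 2*z - 35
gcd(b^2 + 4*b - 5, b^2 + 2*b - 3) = b - 1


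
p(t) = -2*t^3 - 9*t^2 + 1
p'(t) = -6*t^2 - 18*t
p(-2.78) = -25.59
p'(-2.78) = 3.67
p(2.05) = -54.05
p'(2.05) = -62.12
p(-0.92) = -5.06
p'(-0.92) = 11.48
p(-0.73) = -3.02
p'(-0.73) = 9.94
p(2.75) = -108.66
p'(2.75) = -94.88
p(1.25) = -16.97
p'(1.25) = -31.88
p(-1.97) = -18.64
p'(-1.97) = 12.17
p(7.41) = -1306.91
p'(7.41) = -462.83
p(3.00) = -134.00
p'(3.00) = -108.00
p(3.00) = -134.00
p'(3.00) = -108.00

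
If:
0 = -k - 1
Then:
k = -1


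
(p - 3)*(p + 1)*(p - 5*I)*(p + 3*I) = p^4 - 2*p^3 - 2*I*p^3 + 12*p^2 + 4*I*p^2 - 30*p + 6*I*p - 45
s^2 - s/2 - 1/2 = (s - 1)*(s + 1/2)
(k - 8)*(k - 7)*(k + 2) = k^3 - 13*k^2 + 26*k + 112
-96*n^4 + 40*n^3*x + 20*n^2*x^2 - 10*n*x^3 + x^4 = (-6*n + x)*(-4*n + x)*(-2*n + x)*(2*n + x)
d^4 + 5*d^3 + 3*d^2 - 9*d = d*(d - 1)*(d + 3)^2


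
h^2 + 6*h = h*(h + 6)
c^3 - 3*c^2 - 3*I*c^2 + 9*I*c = c*(c - 3)*(c - 3*I)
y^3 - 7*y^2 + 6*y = y*(y - 6)*(y - 1)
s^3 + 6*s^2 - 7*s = s*(s - 1)*(s + 7)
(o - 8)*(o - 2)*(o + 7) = o^3 - 3*o^2 - 54*o + 112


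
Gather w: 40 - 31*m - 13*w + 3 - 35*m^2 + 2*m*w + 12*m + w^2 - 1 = -35*m^2 - 19*m + w^2 + w*(2*m - 13) + 42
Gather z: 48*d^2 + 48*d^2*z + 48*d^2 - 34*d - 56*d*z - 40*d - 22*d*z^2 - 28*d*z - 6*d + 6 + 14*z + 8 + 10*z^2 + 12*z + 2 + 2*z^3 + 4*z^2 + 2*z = 96*d^2 - 80*d + 2*z^3 + z^2*(14 - 22*d) + z*(48*d^2 - 84*d + 28) + 16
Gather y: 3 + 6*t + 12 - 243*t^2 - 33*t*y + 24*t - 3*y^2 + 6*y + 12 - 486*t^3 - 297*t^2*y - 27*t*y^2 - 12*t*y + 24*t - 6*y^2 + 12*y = -486*t^3 - 243*t^2 + 54*t + y^2*(-27*t - 9) + y*(-297*t^2 - 45*t + 18) + 27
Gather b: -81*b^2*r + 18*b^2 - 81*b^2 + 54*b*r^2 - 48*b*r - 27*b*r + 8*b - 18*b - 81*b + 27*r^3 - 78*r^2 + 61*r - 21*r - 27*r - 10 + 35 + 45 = b^2*(-81*r - 63) + b*(54*r^2 - 75*r - 91) + 27*r^3 - 78*r^2 + 13*r + 70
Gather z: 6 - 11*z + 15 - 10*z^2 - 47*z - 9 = -10*z^2 - 58*z + 12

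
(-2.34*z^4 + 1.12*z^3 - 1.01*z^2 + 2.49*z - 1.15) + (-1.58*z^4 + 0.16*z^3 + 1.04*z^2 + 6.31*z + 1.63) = -3.92*z^4 + 1.28*z^3 + 0.03*z^2 + 8.8*z + 0.48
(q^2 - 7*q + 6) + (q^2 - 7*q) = 2*q^2 - 14*q + 6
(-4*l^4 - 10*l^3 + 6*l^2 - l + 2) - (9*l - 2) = -4*l^4 - 10*l^3 + 6*l^2 - 10*l + 4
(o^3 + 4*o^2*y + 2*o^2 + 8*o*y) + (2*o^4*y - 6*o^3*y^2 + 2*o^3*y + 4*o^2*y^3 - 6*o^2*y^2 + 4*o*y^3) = 2*o^4*y - 6*o^3*y^2 + 2*o^3*y + o^3 + 4*o^2*y^3 - 6*o^2*y^2 + 4*o^2*y + 2*o^2 + 4*o*y^3 + 8*o*y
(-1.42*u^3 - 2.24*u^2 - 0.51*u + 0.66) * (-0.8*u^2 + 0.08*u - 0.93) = 1.136*u^5 + 1.6784*u^4 + 1.5494*u^3 + 1.5144*u^2 + 0.5271*u - 0.6138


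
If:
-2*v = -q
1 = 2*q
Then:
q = 1/2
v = 1/4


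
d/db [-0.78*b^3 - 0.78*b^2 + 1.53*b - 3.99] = -2.34*b^2 - 1.56*b + 1.53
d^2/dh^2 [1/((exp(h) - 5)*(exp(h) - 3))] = 4*(exp(3*h) - 6*exp(2*h) + exp(h) + 30)*exp(h)/(exp(6*h) - 24*exp(5*h) + 237*exp(4*h) - 1232*exp(3*h) + 3555*exp(2*h) - 5400*exp(h) + 3375)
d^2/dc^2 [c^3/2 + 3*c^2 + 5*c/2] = 3*c + 6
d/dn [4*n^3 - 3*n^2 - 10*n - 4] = 12*n^2 - 6*n - 10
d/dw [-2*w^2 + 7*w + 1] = 7 - 4*w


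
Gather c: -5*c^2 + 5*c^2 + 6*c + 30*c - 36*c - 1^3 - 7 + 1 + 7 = 0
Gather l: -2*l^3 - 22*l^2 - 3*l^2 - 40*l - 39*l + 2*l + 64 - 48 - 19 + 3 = -2*l^3 - 25*l^2 - 77*l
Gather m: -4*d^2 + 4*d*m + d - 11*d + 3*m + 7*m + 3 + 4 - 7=-4*d^2 - 10*d + m*(4*d + 10)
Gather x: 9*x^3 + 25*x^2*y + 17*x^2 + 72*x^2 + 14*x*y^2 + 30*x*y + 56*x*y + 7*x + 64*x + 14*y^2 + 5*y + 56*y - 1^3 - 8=9*x^3 + x^2*(25*y + 89) + x*(14*y^2 + 86*y + 71) + 14*y^2 + 61*y - 9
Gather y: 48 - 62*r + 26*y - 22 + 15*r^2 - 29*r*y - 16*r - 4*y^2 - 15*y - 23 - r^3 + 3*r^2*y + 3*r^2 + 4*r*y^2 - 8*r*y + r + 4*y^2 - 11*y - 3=-r^3 + 18*r^2 + 4*r*y^2 - 77*r + y*(3*r^2 - 37*r)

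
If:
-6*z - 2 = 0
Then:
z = -1/3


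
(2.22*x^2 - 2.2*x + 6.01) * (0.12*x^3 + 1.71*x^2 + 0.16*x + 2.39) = 0.2664*x^5 + 3.5322*x^4 - 2.6856*x^3 + 15.2309*x^2 - 4.2964*x + 14.3639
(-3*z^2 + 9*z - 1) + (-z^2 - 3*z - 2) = -4*z^2 + 6*z - 3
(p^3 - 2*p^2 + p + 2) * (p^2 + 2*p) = p^5 - 3*p^3 + 4*p^2 + 4*p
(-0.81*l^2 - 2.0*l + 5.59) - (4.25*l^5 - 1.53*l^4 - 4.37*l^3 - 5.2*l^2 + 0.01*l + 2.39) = -4.25*l^5 + 1.53*l^4 + 4.37*l^3 + 4.39*l^2 - 2.01*l + 3.2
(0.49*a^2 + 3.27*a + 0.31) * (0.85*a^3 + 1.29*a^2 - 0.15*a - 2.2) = 0.4165*a^5 + 3.4116*a^4 + 4.4083*a^3 - 1.1686*a^2 - 7.2405*a - 0.682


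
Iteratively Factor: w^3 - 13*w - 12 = (w - 4)*(w^2 + 4*w + 3) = (w - 4)*(w + 1)*(w + 3)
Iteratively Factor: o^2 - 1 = (o - 1)*(o + 1)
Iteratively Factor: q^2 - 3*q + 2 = (q - 2)*(q - 1)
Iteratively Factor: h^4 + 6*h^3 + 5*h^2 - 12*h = (h)*(h^3 + 6*h^2 + 5*h - 12) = h*(h + 3)*(h^2 + 3*h - 4) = h*(h + 3)*(h + 4)*(h - 1)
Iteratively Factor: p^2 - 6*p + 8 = (p - 2)*(p - 4)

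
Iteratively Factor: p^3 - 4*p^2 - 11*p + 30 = (p - 5)*(p^2 + p - 6) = (p - 5)*(p + 3)*(p - 2)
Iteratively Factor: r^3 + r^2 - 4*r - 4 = (r - 2)*(r^2 + 3*r + 2) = (r - 2)*(r + 1)*(r + 2)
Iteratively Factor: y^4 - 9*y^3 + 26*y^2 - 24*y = (y - 3)*(y^3 - 6*y^2 + 8*y) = (y - 4)*(y - 3)*(y^2 - 2*y) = (y - 4)*(y - 3)*(y - 2)*(y)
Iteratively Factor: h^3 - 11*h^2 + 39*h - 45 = (h - 3)*(h^2 - 8*h + 15) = (h - 3)^2*(h - 5)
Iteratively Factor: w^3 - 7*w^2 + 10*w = (w - 5)*(w^2 - 2*w) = (w - 5)*(w - 2)*(w)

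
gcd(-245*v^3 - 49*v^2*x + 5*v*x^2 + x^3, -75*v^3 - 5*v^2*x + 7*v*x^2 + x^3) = 5*v + x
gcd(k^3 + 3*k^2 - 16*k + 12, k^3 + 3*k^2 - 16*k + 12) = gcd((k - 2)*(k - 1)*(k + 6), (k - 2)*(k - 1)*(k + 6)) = k^3 + 3*k^2 - 16*k + 12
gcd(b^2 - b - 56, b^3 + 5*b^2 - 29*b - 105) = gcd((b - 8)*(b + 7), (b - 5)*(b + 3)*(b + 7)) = b + 7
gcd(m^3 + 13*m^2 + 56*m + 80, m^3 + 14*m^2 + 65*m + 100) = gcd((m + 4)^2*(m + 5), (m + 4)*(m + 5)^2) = m^2 + 9*m + 20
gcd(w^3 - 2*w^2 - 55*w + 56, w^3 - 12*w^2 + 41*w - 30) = w - 1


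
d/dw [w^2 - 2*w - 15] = 2*w - 2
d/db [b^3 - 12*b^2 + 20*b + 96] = 3*b^2 - 24*b + 20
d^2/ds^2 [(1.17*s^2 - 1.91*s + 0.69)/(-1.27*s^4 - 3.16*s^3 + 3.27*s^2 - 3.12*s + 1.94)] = (-11.322558*s^8 + 8.79500400000001*s^7 + 67.301282*s^6 + 39.401598*s^5 - 194.901246*s^4 + 76.1546300000001*s^3 + 79.556286*s^2 - 55.841868*s + 9.635844)/(2.048383*s^12 + 15.290292*s^11 + 22.222587*s^10 - 32.087744*s^9 + 8.52123899999999*s^8 + 70.377972*s^7 - 201.091659*s^6 + 266.523768*s^5 - 258.148914*s^4 + 184.806192*s^3 - 93.575124*s^2 + 35.227296*s - 7.301384)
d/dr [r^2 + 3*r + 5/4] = 2*r + 3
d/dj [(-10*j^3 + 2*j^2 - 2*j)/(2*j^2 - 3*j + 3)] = 2*(-10*j^4 + 30*j^3 - 46*j^2 + 6*j - 3)/(4*j^4 - 12*j^3 + 21*j^2 - 18*j + 9)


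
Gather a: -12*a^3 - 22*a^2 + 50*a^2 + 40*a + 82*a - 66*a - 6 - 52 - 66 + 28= -12*a^3 + 28*a^2 + 56*a - 96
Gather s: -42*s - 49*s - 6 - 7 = -91*s - 13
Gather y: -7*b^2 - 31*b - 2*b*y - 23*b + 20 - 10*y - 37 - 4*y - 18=-7*b^2 - 54*b + y*(-2*b - 14) - 35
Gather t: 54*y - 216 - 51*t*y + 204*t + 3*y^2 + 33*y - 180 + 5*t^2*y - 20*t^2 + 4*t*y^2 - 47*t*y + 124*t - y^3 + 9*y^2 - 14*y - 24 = t^2*(5*y - 20) + t*(4*y^2 - 98*y + 328) - y^3 + 12*y^2 + 73*y - 420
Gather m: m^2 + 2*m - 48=m^2 + 2*m - 48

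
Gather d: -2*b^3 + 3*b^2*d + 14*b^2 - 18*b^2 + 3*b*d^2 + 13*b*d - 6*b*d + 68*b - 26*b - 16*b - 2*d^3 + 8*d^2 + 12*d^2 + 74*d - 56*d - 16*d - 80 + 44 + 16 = -2*b^3 - 4*b^2 + 26*b - 2*d^3 + d^2*(3*b + 20) + d*(3*b^2 + 7*b + 2) - 20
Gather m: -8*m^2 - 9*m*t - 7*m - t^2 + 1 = -8*m^2 + m*(-9*t - 7) - t^2 + 1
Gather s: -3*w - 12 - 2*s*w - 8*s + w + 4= s*(-2*w - 8) - 2*w - 8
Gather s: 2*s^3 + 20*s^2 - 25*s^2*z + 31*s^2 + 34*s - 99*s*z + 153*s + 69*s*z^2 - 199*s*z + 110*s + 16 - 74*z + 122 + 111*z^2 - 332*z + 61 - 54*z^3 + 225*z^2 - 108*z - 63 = 2*s^3 + s^2*(51 - 25*z) + s*(69*z^2 - 298*z + 297) - 54*z^3 + 336*z^2 - 514*z + 136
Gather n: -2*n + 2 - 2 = -2*n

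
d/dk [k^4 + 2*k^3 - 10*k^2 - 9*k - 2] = 4*k^3 + 6*k^2 - 20*k - 9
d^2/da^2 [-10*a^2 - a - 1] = -20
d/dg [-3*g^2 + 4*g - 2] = 4 - 6*g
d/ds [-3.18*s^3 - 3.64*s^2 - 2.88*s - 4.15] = -9.54*s^2 - 7.28*s - 2.88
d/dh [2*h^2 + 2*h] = 4*h + 2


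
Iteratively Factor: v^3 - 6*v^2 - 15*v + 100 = (v - 5)*(v^2 - v - 20) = (v - 5)*(v + 4)*(v - 5)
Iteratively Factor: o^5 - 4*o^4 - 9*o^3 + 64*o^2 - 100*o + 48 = (o - 2)*(o^4 - 2*o^3 - 13*o^2 + 38*o - 24) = (o - 3)*(o - 2)*(o^3 + o^2 - 10*o + 8) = (o - 3)*(o - 2)^2*(o^2 + 3*o - 4) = (o - 3)*(o - 2)^2*(o - 1)*(o + 4)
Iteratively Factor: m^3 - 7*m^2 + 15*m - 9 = (m - 3)*(m^2 - 4*m + 3) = (m - 3)*(m - 1)*(m - 3)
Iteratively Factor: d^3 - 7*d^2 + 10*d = (d - 5)*(d^2 - 2*d) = (d - 5)*(d - 2)*(d)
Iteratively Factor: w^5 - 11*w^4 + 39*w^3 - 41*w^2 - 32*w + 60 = (w - 5)*(w^4 - 6*w^3 + 9*w^2 + 4*w - 12) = (w - 5)*(w - 2)*(w^3 - 4*w^2 + w + 6) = (w - 5)*(w - 3)*(w - 2)*(w^2 - w - 2) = (w - 5)*(w - 3)*(w - 2)^2*(w + 1)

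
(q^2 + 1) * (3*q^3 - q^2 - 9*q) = 3*q^5 - q^4 - 6*q^3 - q^2 - 9*q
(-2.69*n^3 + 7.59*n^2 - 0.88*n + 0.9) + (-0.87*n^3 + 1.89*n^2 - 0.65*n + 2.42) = -3.56*n^3 + 9.48*n^2 - 1.53*n + 3.32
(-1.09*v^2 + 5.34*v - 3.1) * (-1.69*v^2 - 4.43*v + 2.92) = 1.8421*v^4 - 4.1959*v^3 - 21.6*v^2 + 29.3258*v - 9.052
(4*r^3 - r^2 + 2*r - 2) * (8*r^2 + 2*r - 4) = 32*r^5 - 2*r^3 - 8*r^2 - 12*r + 8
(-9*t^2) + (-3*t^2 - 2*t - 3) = -12*t^2 - 2*t - 3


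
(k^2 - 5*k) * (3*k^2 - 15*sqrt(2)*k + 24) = 3*k^4 - 15*sqrt(2)*k^3 - 15*k^3 + 24*k^2 + 75*sqrt(2)*k^2 - 120*k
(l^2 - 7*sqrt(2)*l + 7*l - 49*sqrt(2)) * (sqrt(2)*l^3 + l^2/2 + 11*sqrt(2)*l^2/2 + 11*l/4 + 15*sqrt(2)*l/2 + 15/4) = sqrt(2)*l^5 - 27*l^4/2 + 25*sqrt(2)*l^4/2 - 675*l^3/4 + 85*sqrt(2)*l^3/2 - 621*l^2 + 35*sqrt(2)*l^2/4 - 2835*l/4 - 161*sqrt(2)*l - 735*sqrt(2)/4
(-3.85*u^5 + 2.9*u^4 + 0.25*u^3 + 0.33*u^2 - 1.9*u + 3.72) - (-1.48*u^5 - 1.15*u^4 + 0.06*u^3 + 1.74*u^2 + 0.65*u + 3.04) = -2.37*u^5 + 4.05*u^4 + 0.19*u^3 - 1.41*u^2 - 2.55*u + 0.68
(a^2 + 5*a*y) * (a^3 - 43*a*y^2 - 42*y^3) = a^5 + 5*a^4*y - 43*a^3*y^2 - 257*a^2*y^3 - 210*a*y^4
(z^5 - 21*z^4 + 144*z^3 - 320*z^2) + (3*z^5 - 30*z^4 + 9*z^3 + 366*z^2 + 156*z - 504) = 4*z^5 - 51*z^4 + 153*z^3 + 46*z^2 + 156*z - 504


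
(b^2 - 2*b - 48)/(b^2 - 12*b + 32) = (b + 6)/(b - 4)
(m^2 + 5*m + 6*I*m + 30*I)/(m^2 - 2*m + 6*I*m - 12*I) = (m + 5)/(m - 2)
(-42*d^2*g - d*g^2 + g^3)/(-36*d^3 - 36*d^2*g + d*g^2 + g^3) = g*(7*d - g)/(6*d^2 + 5*d*g - g^2)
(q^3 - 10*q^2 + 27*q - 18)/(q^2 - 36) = (q^2 - 4*q + 3)/(q + 6)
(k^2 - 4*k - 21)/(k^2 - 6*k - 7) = (k + 3)/(k + 1)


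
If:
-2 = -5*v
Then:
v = 2/5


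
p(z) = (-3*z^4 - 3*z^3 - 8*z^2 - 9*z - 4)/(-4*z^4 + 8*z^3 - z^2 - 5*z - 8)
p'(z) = (-12*z^3 - 9*z^2 - 16*z - 9)/(-4*z^4 + 8*z^3 - z^2 - 5*z - 8) + (16*z^3 - 24*z^2 + 2*z + 5)*(-3*z^4 - 3*z^3 - 8*z^2 - 9*z - 4)/(-4*z^4 + 8*z^3 - z^2 - 5*z - 8)^2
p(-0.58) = 0.16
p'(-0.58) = 0.22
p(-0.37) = 0.25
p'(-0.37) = 0.54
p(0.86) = 2.09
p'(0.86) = 3.83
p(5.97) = 1.39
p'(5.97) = -0.17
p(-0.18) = 0.37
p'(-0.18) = 0.69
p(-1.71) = 0.30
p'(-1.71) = -0.11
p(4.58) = 1.75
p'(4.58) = -0.39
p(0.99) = 2.65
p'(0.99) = 4.80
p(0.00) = 0.50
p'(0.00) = 0.81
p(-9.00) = 0.56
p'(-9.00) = -0.02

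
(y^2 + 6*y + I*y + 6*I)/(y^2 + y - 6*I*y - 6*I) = (y^2 + y*(6 + I) + 6*I)/(y^2 + y*(1 - 6*I) - 6*I)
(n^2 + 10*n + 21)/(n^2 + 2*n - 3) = (n + 7)/(n - 1)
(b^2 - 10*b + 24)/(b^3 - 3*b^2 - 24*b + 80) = (b - 6)/(b^2 + b - 20)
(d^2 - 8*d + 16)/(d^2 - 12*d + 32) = (d - 4)/(d - 8)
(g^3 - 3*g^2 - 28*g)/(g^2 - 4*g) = (g^2 - 3*g - 28)/(g - 4)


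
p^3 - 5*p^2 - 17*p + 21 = (p - 7)*(p - 1)*(p + 3)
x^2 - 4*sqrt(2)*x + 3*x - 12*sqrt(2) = (x + 3)*(x - 4*sqrt(2))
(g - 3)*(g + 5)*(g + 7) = g^3 + 9*g^2 - g - 105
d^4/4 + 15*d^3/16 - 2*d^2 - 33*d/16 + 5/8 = (d/4 + 1/4)*(d - 2)*(d - 1/4)*(d + 5)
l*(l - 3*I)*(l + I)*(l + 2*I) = l^4 + 7*l^2 + 6*I*l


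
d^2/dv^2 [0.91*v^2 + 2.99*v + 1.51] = 1.82000000000000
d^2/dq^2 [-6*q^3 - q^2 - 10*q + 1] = -36*q - 2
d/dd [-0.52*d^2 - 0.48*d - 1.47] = -1.04*d - 0.48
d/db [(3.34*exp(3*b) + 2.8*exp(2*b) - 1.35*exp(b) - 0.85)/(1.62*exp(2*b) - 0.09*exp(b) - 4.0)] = (5.4108*exp(4*b) - 0.6012*exp(3*b) - 38.145*exp(2*b) - 19.646*exp(b) + 5.3235)*exp(b)/(2.6244*exp(4*b) - 0.2916*exp(3*b) - 12.9519*exp(2*b) + 0.72*exp(b) + 16.0)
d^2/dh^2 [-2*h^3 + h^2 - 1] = 2 - 12*h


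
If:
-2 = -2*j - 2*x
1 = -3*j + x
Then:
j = 0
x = 1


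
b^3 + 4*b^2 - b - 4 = (b - 1)*(b + 1)*(b + 4)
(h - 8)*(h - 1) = h^2 - 9*h + 8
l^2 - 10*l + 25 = (l - 5)^2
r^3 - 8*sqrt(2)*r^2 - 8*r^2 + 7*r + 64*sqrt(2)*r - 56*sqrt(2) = (r - 7)*(r - 1)*(r - 8*sqrt(2))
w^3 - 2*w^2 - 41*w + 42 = (w - 7)*(w - 1)*(w + 6)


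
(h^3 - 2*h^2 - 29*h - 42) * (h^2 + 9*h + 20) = h^5 + 7*h^4 - 27*h^3 - 343*h^2 - 958*h - 840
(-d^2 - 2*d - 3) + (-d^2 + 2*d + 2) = -2*d^2 - 1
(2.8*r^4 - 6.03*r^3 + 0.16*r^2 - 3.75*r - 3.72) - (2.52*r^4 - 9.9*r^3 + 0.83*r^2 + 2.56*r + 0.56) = 0.28*r^4 + 3.87*r^3 - 0.67*r^2 - 6.31*r - 4.28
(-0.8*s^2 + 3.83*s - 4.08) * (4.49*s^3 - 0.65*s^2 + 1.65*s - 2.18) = -3.592*s^5 + 17.7167*s^4 - 22.1287*s^3 + 10.7155*s^2 - 15.0814*s + 8.8944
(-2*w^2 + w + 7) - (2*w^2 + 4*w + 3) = -4*w^2 - 3*w + 4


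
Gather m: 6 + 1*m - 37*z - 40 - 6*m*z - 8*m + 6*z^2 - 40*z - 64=m*(-6*z - 7) + 6*z^2 - 77*z - 98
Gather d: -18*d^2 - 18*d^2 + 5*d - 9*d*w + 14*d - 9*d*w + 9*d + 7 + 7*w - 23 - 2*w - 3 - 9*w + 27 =-36*d^2 + d*(28 - 18*w) - 4*w + 8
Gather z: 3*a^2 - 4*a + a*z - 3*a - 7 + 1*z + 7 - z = 3*a^2 + a*z - 7*a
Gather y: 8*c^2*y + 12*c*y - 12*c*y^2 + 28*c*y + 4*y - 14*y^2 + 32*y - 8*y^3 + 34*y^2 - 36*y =-8*y^3 + y^2*(20 - 12*c) + y*(8*c^2 + 40*c)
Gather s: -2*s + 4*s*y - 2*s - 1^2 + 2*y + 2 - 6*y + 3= s*(4*y - 4) - 4*y + 4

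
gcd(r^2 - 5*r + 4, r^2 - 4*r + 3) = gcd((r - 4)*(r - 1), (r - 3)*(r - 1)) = r - 1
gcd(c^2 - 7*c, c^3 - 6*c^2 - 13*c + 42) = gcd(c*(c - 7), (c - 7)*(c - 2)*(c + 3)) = c - 7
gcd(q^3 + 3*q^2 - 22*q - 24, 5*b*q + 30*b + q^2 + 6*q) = q + 6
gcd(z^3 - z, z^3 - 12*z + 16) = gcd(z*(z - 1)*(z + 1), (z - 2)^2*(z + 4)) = 1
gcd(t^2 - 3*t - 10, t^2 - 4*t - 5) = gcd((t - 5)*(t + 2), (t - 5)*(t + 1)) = t - 5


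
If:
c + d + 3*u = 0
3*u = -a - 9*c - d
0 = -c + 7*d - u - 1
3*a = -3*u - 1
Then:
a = -19/69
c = 19/552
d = 77/552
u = -4/69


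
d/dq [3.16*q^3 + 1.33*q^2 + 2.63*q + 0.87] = 9.48*q^2 + 2.66*q + 2.63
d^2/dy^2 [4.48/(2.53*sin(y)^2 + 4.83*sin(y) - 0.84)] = (-114.704128*sin(y)^4 - 164.235456*sin(y)^3 + 29.459136*sin(y)^2 + 310.294656*sin(y) + 228.068736)/(2.53*sin(y)^2 + 4.83*sin(y) - 0.84)^3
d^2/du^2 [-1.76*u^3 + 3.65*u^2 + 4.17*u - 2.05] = 7.3 - 10.56*u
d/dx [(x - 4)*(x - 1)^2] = 3*(x - 3)*(x - 1)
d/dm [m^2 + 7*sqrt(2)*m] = 2*m + 7*sqrt(2)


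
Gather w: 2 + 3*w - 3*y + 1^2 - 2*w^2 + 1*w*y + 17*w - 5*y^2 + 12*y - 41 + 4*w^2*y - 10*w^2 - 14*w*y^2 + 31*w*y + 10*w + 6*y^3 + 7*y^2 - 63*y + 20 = w^2*(4*y - 12) + w*(-14*y^2 + 32*y + 30) + 6*y^3 + 2*y^2 - 54*y - 18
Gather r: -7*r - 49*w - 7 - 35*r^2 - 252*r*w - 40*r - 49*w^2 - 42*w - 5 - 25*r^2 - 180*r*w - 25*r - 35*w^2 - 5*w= -60*r^2 + r*(-432*w - 72) - 84*w^2 - 96*w - 12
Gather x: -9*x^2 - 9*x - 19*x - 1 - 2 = -9*x^2 - 28*x - 3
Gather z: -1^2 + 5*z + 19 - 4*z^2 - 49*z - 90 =-4*z^2 - 44*z - 72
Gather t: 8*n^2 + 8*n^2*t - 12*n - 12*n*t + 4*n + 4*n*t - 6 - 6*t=8*n^2 - 8*n + t*(8*n^2 - 8*n - 6) - 6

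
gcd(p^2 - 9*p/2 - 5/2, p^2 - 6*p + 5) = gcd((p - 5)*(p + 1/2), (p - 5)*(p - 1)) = p - 5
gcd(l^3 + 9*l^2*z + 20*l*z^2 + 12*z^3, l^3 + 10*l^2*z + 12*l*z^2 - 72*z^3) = l + 6*z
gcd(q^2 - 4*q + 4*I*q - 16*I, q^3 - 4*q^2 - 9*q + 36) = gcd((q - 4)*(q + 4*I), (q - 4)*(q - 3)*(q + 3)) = q - 4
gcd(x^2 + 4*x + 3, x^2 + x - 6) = x + 3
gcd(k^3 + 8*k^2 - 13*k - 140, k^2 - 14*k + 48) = 1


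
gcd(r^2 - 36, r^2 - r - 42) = r + 6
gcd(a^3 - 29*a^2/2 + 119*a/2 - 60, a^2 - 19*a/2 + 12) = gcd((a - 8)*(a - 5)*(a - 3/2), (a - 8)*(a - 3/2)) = a^2 - 19*a/2 + 12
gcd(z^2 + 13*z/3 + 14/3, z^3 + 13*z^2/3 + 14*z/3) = z^2 + 13*z/3 + 14/3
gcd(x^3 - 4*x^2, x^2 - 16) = x - 4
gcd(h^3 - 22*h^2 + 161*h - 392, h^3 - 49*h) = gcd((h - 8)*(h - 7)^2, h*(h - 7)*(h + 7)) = h - 7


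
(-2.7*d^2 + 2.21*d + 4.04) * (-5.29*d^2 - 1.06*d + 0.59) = 14.283*d^4 - 8.8289*d^3 - 25.3072*d^2 - 2.9785*d + 2.3836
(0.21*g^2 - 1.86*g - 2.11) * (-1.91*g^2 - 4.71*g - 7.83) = -0.4011*g^4 + 2.5635*g^3 + 11.1464*g^2 + 24.5019*g + 16.5213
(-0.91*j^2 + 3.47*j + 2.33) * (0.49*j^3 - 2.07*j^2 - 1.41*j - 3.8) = -0.4459*j^5 + 3.584*j^4 - 4.7581*j^3 - 6.2578*j^2 - 16.4713*j - 8.854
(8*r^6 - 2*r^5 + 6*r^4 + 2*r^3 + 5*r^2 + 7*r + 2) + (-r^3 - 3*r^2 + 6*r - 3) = 8*r^6 - 2*r^5 + 6*r^4 + r^3 + 2*r^2 + 13*r - 1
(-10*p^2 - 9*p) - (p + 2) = -10*p^2 - 10*p - 2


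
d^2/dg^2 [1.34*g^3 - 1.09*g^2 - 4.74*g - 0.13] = 8.04*g - 2.18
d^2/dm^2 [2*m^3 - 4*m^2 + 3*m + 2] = 12*m - 8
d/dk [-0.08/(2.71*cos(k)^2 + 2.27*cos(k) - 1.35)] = -(0.4336*cos(k) + 0.1816)*sin(k)/(2.71*cos(k)^2 + 2.27*cos(k) - 1.35)^2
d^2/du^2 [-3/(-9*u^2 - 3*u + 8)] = 54*(-9*u^2 - 3*u + (6*u + 1)^2 + 8)/(9*u^2 + 3*u - 8)^3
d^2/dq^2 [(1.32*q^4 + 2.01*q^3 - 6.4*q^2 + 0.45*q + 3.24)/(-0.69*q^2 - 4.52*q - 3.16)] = (-1.256904*q^6 - 24.700896*q^5 - 179.077536*q^4 - 415.375314*q^3 - 423.41004*q^2 - 175.168728*q + 22.41056)/(0.328509*q^6 + 6.455916*q^5 + 46.804356*q^4 + 151.477856*q^3 + 214.350384*q^2 + 135.404736*q + 31.554496)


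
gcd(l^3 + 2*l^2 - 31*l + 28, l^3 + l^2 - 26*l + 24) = l^2 - 5*l + 4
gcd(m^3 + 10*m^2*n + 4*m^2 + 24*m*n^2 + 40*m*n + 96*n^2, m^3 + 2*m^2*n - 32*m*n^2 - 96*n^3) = m + 4*n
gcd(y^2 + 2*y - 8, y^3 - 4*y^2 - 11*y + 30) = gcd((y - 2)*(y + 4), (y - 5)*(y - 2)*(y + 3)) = y - 2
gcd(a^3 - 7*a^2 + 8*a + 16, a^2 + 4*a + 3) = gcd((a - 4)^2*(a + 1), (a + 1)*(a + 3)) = a + 1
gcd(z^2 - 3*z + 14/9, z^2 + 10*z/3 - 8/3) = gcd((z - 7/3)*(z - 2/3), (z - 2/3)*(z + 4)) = z - 2/3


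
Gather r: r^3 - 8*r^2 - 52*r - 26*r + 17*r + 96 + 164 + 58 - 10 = r^3 - 8*r^2 - 61*r + 308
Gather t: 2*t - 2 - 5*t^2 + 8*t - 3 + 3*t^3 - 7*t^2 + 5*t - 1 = 3*t^3 - 12*t^2 + 15*t - 6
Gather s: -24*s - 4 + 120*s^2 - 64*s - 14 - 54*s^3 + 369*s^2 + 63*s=-54*s^3 + 489*s^2 - 25*s - 18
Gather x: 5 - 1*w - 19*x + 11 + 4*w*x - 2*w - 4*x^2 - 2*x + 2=-3*w - 4*x^2 + x*(4*w - 21) + 18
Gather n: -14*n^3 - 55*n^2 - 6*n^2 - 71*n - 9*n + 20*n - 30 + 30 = -14*n^3 - 61*n^2 - 60*n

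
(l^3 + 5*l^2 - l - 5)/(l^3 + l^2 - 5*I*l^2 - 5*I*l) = (l^2 + 4*l - 5)/(l*(l - 5*I))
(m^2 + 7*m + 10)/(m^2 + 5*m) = (m + 2)/m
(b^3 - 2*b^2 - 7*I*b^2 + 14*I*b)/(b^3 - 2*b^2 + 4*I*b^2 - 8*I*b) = (b - 7*I)/(b + 4*I)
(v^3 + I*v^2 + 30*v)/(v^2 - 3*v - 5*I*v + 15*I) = v*(v + 6*I)/(v - 3)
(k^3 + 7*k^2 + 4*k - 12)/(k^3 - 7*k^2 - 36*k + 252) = (k^2 + k - 2)/(k^2 - 13*k + 42)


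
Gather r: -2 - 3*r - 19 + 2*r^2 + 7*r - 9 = 2*r^2 + 4*r - 30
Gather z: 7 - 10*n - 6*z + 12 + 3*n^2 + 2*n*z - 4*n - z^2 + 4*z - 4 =3*n^2 - 14*n - z^2 + z*(2*n - 2) + 15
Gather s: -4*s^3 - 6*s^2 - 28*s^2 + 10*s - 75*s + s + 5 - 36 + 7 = -4*s^3 - 34*s^2 - 64*s - 24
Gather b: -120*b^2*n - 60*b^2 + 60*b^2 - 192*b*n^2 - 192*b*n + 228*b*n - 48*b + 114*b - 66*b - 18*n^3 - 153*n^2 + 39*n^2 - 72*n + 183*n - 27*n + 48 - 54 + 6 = -120*b^2*n + b*(-192*n^2 + 36*n) - 18*n^3 - 114*n^2 + 84*n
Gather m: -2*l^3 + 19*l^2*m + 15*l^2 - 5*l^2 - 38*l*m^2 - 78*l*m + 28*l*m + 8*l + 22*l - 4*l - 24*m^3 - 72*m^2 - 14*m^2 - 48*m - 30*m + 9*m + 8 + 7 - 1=-2*l^3 + 10*l^2 + 26*l - 24*m^3 + m^2*(-38*l - 86) + m*(19*l^2 - 50*l - 69) + 14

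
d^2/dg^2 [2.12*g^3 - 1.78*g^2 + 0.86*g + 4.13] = 12.72*g - 3.56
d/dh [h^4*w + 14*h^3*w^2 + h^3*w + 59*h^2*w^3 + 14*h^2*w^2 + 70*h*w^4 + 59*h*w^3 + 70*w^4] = w*(4*h^3 + 42*h^2*w + 3*h^2 + 118*h*w^2 + 28*h*w + 70*w^3 + 59*w^2)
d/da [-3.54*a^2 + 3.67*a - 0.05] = 3.67 - 7.08*a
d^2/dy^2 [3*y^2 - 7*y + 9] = 6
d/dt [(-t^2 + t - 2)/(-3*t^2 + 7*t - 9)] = (-4*t^2 + 6*t + 5)/(9*t^4 - 42*t^3 + 103*t^2 - 126*t + 81)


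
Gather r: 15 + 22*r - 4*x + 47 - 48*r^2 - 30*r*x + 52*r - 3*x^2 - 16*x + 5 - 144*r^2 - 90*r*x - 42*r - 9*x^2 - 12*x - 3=-192*r^2 + r*(32 - 120*x) - 12*x^2 - 32*x + 64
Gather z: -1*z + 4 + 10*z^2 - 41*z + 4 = 10*z^2 - 42*z + 8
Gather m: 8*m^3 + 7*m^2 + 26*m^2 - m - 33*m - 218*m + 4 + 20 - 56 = 8*m^3 + 33*m^2 - 252*m - 32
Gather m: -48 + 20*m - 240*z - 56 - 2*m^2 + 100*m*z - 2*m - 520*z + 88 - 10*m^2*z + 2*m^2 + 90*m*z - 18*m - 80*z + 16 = -10*m^2*z + 190*m*z - 840*z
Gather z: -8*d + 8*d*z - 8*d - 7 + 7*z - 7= -16*d + z*(8*d + 7) - 14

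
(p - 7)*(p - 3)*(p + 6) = p^3 - 4*p^2 - 39*p + 126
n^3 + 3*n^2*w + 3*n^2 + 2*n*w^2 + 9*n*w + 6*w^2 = (n + 3)*(n + w)*(n + 2*w)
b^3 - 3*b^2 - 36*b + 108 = (b - 6)*(b - 3)*(b + 6)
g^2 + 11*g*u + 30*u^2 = (g + 5*u)*(g + 6*u)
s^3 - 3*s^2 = s^2*(s - 3)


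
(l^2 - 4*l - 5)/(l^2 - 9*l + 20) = (l + 1)/(l - 4)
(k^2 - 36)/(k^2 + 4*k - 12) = (k - 6)/(k - 2)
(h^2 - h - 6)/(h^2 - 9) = (h + 2)/(h + 3)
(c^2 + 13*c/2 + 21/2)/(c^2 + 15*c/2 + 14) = (c + 3)/(c + 4)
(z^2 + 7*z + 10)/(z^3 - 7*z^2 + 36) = (z + 5)/(z^2 - 9*z + 18)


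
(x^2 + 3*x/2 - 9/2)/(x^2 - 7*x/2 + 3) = (x + 3)/(x - 2)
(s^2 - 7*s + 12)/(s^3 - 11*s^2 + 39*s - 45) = (s - 4)/(s^2 - 8*s + 15)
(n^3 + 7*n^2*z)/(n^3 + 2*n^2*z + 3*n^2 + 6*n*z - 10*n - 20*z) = n^2*(n + 7*z)/(n^3 + 2*n^2*z + 3*n^2 + 6*n*z - 10*n - 20*z)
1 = 1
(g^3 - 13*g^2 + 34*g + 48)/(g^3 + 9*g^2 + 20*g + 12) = (g^2 - 14*g + 48)/(g^2 + 8*g + 12)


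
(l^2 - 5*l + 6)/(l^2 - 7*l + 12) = (l - 2)/(l - 4)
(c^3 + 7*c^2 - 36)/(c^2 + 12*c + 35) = (c^3 + 7*c^2 - 36)/(c^2 + 12*c + 35)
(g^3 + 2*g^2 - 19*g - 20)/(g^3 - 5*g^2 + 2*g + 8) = (g + 5)/(g - 2)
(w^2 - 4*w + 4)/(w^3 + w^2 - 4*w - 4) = (w - 2)/(w^2 + 3*w + 2)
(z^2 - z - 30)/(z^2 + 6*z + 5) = (z - 6)/(z + 1)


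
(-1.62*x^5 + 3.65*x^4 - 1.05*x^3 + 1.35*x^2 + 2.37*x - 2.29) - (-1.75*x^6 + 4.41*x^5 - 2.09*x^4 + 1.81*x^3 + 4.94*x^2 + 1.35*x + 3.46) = 1.75*x^6 - 6.03*x^5 + 5.74*x^4 - 2.86*x^3 - 3.59*x^2 + 1.02*x - 5.75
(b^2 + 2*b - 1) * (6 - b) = -b^3 + 4*b^2 + 13*b - 6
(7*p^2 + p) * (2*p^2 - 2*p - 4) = 14*p^4 - 12*p^3 - 30*p^2 - 4*p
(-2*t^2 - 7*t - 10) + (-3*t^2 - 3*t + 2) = -5*t^2 - 10*t - 8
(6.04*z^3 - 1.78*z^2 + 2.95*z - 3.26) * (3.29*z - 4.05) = 19.8716*z^4 - 30.3182*z^3 + 16.9145*z^2 - 22.6729*z + 13.203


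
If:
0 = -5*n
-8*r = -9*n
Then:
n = 0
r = 0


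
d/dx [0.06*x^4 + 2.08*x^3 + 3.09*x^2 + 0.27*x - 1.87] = 0.24*x^3 + 6.24*x^2 + 6.18*x + 0.27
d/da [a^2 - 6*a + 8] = 2*a - 6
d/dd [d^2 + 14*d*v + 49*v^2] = 2*d + 14*v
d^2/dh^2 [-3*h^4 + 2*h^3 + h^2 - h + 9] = -36*h^2 + 12*h + 2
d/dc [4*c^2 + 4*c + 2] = 8*c + 4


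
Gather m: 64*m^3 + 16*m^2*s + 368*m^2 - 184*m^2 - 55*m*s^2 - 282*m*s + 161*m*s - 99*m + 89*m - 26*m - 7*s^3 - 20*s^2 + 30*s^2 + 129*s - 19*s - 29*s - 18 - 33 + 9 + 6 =64*m^3 + m^2*(16*s + 184) + m*(-55*s^2 - 121*s - 36) - 7*s^3 + 10*s^2 + 81*s - 36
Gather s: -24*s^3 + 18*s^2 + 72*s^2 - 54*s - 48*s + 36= -24*s^3 + 90*s^2 - 102*s + 36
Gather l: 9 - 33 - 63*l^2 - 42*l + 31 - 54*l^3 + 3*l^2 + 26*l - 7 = -54*l^3 - 60*l^2 - 16*l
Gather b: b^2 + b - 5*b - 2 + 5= b^2 - 4*b + 3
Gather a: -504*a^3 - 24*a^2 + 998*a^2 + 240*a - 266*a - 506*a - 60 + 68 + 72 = -504*a^3 + 974*a^2 - 532*a + 80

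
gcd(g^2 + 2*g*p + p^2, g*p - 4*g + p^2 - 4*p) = g + p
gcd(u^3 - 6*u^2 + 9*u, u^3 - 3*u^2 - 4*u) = u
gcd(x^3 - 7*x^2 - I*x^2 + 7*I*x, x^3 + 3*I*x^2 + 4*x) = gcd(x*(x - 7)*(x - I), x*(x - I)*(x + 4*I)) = x^2 - I*x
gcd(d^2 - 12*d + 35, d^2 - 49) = d - 7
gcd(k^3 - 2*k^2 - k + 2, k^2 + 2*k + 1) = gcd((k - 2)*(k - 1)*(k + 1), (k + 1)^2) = k + 1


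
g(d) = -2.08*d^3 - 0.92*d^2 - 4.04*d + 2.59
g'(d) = -6.24*d^2 - 1.84*d - 4.04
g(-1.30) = 10.86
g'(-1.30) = -12.19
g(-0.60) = 5.13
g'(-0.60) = -5.18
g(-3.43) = 89.56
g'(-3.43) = -71.14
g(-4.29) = 167.21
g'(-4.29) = -110.99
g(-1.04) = 8.14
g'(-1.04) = -8.88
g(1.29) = -8.62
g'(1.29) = -16.80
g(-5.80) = 400.91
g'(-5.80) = -203.28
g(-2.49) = 39.06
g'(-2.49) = -38.15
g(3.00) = -73.97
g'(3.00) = -65.72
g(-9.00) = 1480.75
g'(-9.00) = -492.92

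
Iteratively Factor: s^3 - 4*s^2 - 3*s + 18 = (s + 2)*(s^2 - 6*s + 9) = (s - 3)*(s + 2)*(s - 3)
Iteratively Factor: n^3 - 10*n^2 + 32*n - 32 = (n - 2)*(n^2 - 8*n + 16) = (n - 4)*(n - 2)*(n - 4)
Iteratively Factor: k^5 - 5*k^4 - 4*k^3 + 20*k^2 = (k)*(k^4 - 5*k^3 - 4*k^2 + 20*k) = k^2*(k^3 - 5*k^2 - 4*k + 20) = k^2*(k - 2)*(k^2 - 3*k - 10) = k^2*(k - 2)*(k + 2)*(k - 5)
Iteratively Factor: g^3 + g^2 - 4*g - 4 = (g - 2)*(g^2 + 3*g + 2) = (g - 2)*(g + 2)*(g + 1)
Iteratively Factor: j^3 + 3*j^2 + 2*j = (j + 1)*(j^2 + 2*j) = (j + 1)*(j + 2)*(j)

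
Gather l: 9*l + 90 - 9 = 9*l + 81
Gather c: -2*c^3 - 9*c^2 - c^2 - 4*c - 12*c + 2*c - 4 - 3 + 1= -2*c^3 - 10*c^2 - 14*c - 6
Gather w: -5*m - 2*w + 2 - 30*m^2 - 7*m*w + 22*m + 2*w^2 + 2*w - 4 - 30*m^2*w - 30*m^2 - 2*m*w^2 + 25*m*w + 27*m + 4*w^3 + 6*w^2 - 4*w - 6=-60*m^2 + 44*m + 4*w^3 + w^2*(8 - 2*m) + w*(-30*m^2 + 18*m - 4) - 8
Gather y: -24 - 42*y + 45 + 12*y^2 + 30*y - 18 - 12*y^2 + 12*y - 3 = 0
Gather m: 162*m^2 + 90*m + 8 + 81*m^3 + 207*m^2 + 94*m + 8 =81*m^3 + 369*m^2 + 184*m + 16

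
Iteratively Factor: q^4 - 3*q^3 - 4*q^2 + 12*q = (q)*(q^3 - 3*q^2 - 4*q + 12) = q*(q + 2)*(q^2 - 5*q + 6) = q*(q - 3)*(q + 2)*(q - 2)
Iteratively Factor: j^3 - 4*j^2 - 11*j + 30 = (j + 3)*(j^2 - 7*j + 10) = (j - 2)*(j + 3)*(j - 5)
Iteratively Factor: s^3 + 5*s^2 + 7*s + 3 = (s + 1)*(s^2 + 4*s + 3) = (s + 1)^2*(s + 3)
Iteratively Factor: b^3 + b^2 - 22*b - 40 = (b + 4)*(b^2 - 3*b - 10) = (b + 2)*(b + 4)*(b - 5)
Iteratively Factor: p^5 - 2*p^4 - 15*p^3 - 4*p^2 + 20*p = (p)*(p^4 - 2*p^3 - 15*p^2 - 4*p + 20) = p*(p + 2)*(p^3 - 4*p^2 - 7*p + 10) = p*(p + 2)^2*(p^2 - 6*p + 5) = p*(p - 1)*(p + 2)^2*(p - 5)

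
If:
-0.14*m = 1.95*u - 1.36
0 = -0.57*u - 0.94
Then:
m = 32.68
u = -1.65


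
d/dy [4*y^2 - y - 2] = 8*y - 1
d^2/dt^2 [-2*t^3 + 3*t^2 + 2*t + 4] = 6 - 12*t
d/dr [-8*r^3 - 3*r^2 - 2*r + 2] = -24*r^2 - 6*r - 2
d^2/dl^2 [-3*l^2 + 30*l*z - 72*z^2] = -6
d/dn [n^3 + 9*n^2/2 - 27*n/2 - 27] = 3*n^2 + 9*n - 27/2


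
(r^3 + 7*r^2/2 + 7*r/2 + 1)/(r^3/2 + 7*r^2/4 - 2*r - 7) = 2*(2*r^2 + 3*r + 1)/(2*r^2 + 3*r - 14)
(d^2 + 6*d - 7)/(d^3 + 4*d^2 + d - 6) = (d + 7)/(d^2 + 5*d + 6)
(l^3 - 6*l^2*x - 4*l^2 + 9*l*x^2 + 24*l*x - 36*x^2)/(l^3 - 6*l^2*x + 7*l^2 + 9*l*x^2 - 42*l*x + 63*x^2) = (l - 4)/(l + 7)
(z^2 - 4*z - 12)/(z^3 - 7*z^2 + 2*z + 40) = (z - 6)/(z^2 - 9*z + 20)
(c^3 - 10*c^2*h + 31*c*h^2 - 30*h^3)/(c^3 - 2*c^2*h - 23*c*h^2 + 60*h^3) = (c^2 - 7*c*h + 10*h^2)/(c^2 + c*h - 20*h^2)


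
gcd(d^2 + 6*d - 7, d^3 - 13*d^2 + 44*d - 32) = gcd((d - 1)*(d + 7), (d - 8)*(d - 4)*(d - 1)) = d - 1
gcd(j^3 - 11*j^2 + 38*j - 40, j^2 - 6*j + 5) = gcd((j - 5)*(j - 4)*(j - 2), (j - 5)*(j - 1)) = j - 5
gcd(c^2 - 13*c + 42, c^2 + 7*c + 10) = 1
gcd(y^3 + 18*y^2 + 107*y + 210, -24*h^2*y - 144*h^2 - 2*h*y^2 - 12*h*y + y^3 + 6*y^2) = y + 6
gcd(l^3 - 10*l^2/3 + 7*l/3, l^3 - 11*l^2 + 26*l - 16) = l - 1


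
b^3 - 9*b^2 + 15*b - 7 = (b - 7)*(b - 1)^2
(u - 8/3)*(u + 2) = u^2 - 2*u/3 - 16/3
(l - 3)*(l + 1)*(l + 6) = l^3 + 4*l^2 - 15*l - 18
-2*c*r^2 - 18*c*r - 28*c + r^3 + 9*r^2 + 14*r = (-2*c + r)*(r + 2)*(r + 7)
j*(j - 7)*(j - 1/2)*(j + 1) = j^4 - 13*j^3/2 - 4*j^2 + 7*j/2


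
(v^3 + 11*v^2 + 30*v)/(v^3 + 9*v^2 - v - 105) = v*(v + 6)/(v^2 + 4*v - 21)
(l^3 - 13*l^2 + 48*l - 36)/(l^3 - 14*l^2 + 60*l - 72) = (l - 1)/(l - 2)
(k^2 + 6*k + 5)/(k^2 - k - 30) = (k + 1)/(k - 6)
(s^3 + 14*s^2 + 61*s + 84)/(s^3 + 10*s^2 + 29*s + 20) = (s^2 + 10*s + 21)/(s^2 + 6*s + 5)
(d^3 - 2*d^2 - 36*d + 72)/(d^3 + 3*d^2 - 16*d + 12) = (d - 6)/(d - 1)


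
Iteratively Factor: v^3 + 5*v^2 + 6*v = (v + 3)*(v^2 + 2*v) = (v + 2)*(v + 3)*(v)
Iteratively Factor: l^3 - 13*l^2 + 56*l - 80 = (l - 4)*(l^2 - 9*l + 20) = (l - 5)*(l - 4)*(l - 4)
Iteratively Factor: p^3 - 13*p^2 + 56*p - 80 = (p - 4)*(p^2 - 9*p + 20) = (p - 4)^2*(p - 5)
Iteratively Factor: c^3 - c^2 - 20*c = (c - 5)*(c^2 + 4*c) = c*(c - 5)*(c + 4)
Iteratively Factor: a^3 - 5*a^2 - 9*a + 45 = (a + 3)*(a^2 - 8*a + 15) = (a - 5)*(a + 3)*(a - 3)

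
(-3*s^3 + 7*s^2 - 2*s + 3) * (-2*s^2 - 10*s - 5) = 6*s^5 + 16*s^4 - 51*s^3 - 21*s^2 - 20*s - 15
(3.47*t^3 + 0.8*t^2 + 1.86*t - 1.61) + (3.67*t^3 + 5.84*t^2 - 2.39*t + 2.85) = 7.14*t^3 + 6.64*t^2 - 0.53*t + 1.24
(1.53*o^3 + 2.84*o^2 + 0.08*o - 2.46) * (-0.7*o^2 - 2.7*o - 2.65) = -1.071*o^5 - 6.119*o^4 - 11.7785*o^3 - 6.02*o^2 + 6.43*o + 6.519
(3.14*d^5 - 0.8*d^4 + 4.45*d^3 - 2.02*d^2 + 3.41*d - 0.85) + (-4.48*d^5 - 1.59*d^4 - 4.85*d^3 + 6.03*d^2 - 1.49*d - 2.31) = -1.34*d^5 - 2.39*d^4 - 0.399999999999999*d^3 + 4.01*d^2 + 1.92*d - 3.16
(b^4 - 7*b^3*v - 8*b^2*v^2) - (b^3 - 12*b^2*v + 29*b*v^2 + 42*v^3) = b^4 - 7*b^3*v - b^3 - 8*b^2*v^2 + 12*b^2*v - 29*b*v^2 - 42*v^3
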